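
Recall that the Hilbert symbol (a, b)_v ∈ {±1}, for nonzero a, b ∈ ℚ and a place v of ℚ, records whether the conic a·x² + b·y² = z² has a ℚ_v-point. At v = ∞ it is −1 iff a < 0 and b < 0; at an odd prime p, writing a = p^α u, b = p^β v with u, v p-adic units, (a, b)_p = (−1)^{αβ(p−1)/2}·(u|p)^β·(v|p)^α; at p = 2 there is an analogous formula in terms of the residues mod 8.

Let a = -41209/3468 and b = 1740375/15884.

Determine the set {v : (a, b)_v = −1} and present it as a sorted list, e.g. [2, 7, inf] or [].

(a, b) ≡ (-3, 85085) mod (ℚ^×)²; places V = {2, 3, 5, 7, 11, 13, 17, 19, 29, ∞}.
(a,b)_2: α=-2, β=-2; u≡5, v≡5 (mod 8); ε(u)ε(v)=0·0, αω(v)=-2·1, βω(u)=-2·1; sum ≡ 0  ⇒  +1.
(a,b)_17: α=-2, u≡7; β=1, v≡3 (mod 17); (7|17)=-1, (3|17)=-1; sign (−1)^0·-1^1·-1^-2 = -1.
(a,b)_5: α=0, u≡2; β=3, v≡2 (mod 5); (2|5)=-1, (2|5)=-1; sign (−1)^0·-1^3·-1^0 = -1.
(a,b)_7: α=2, u≡2; β=1, v≡6 (mod 7); (2|7)=+1, (6|7)=-1; sign (−1)^0·+1^1·-1^2 = +1.
(a,b)_29: α=2, u≡21; β=0, v≡22 (mod 29); (21|29)=-1, (22|29)=+1; sign (−1)^0·-1^0·+1^2 = +1.
(a,b)_19: α=0, u≡4; β=-2, v≡18 (mod 19); (4|19)=+1, (18|19)=-1; sign (−1)^0·+1^-2·-1^0 = +1.
(a,b)_13: α=0, u≡4; β=1, v≡6 (mod 13); (4|13)=+1, (6|13)=-1; sign (−1)^0·+1^1·-1^0 = +1.
(a,b)_11: α=0, u≡10; β=-1, v≡7 (mod 11); (10|11)=-1, (7|11)=-1; sign (−1)^0·-1^-1·-1^0 = -1.
(a,b)_∞: sgn(-3)=−, sgn(85085)=+, so +1.
(a,b)_3: α=-1, u≡2; β=2, v≡2 (mod 3); (2|3)=-1, (2|3)=-1; sign (−1)^0·-1^2·-1^-1 = -1.
|Ram(-3, 85085)| = 4, even; anisotropic at {3, 5, 11, 17}.

[3, 5, 11, 17]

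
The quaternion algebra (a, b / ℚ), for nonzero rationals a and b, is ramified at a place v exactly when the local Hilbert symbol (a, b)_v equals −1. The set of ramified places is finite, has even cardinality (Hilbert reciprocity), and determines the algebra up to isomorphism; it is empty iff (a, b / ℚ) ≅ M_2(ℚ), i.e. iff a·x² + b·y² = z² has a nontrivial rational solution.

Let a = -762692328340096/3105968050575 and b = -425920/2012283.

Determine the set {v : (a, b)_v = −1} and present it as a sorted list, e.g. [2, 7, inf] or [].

Mod squares: a ≡ -102102, b ≡ -165. Check v ∈ {∞, 2, 3, 5, 7, 11, 13, 17, 19}.
v=17: a=17^-1·(≡14), b=17^0·(≡10) mod 17; (14|17)=-1, (10|17)=-1; (−1)^{-1·0·8}·(-1)^0·(-1)^-1 = -1.
v=∞: -102102 < 0 and -165 < 0  ⇒  (a,b)_∞ = -1.
v=7: a=7^1·(≡4), b=7^-2·(≡6) mod 7; (4|7)=+1, (6|7)=-1; (−1)^{1·-2·3}·(+1)^-2·(-1)^1 = -1.
v=3: a=3^-9·(≡1), b=3^-5·(≡2) mod 3; (1|3)=+1, (2|3)=-1; (−1)^{-9·-5·1}·(+1)^-5·(-1)^-9 = +1.
v=11: a=11^9·(≡2), b=11^3·(≡6) mod 11; (2|11)=-1, (6|11)=-1; (−1)^{9·3·5}·(-1)^3·(-1)^9 = -1.
v=2: v_2(a)=7, v_2(b)=6; units ≡ 5, 3 (mod 8); ε·ε+αω+βω = 0·1+7·1+6·1 ≡ 1  ⇒  (a,b)_2 = -1.
v=13: a=13^-5·(≡6), b=13^-2·(≡1) mod 13; (6|13)=-1, (1|13)=+1; (−1)^{-5·-2·6}·(-1)^-2·(+1)^-5 = +1.
v=5: a=5^-2·(≡3), b=5^1·(≡2) mod 5; (3|5)=-1, (2|5)=-1; (−1)^{-2·1·2}·(-1)^1·(-1)^-2 = -1.
v=19: a=19^2·(≡1), b=19^0·(≡5) mod 19; (1|19)=+1, (5|19)=+1; (−1)^{2·0·9}·(+1)^0·(+1)^2 = +1.
(-102102, -165 / ℚ) ramifies at {2, 5, 7, 11, 17, ∞}: a division algebra.

[2, 5, 7, 11, 17, inf]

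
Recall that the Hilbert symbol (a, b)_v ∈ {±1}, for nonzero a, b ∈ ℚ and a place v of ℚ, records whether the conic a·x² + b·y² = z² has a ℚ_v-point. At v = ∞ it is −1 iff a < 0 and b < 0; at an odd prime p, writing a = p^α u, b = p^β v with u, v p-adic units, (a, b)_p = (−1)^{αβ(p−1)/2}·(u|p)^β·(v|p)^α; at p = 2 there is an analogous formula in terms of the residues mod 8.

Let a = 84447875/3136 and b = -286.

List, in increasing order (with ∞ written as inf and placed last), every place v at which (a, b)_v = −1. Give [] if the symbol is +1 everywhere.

[2, 11, 13, 19]

(a, b) ≡ (3515, -286) mod (ℚ^×)²; places V = {2, 5, 7, 11, 13, 19, 31, 37, ∞}.
(a,b)_7: α=-2, u≡1; β=0, v≡1 (mod 7); (1|7)=+1, (1|7)=+1; sign (−1)^0·+1^0·+1^-2 = +1.
(a,b)_31: α=2, u≡29; β=0, v≡24 (mod 31); (29|31)=-1, (24|31)=-1; sign (−1)^0·-1^0·-1^2 = +1.
(a,b)_11: α=0, u≡6; β=1, v≡7 (mod 11); (6|11)=-1, (7|11)=-1; sign (−1)^0·-1^1·-1^0 = -1.
(a,b)_∞: sgn(3515)=+, sgn(-286)=−, so +1.
(a,b)_19: α=1, u≡12; β=0, v≡18 (mod 19); (12|19)=-1, (18|19)=-1; sign (−1)^0·-1^0·-1^1 = -1.
(a,b)_5: α=3, u≡3; β=0, v≡4 (mod 5); (3|5)=-1, (4|5)=+1; sign (−1)^0·-1^0·+1^3 = +1.
(a,b)_2: α=-6, β=1; u≡3, v≡1 (mod 8); ε(u)ε(v)=1·0, αω(v)=-6·0, βω(u)=1·1; sum ≡ 1  ⇒  -1.
(a,b)_37: α=1, u≡9; β=0, v≡10 (mod 37); (9|37)=+1, (10|37)=+1; sign (−1)^0·+1^0·+1^1 = +1.
(a,b)_13: α=0, u≡6; β=1, v≡4 (mod 13); (6|13)=-1, (4|13)=+1; sign (−1)^0·-1^1·+1^0 = -1.
(3515, -286 / ℚ) ramifies at {2, 11, 13, 19}: a division algebra.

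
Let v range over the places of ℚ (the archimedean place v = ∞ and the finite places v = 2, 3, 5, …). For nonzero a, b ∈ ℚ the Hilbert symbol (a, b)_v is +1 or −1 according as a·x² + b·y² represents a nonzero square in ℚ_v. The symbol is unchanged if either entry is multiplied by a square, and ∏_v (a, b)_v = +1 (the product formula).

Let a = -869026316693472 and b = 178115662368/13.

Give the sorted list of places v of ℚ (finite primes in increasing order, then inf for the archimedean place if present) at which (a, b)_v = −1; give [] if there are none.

[2, 13, 17, 41]

(a, b) ≡ (-253518, 16079886186) mod (ℚ^×)²; places V = {2, 3, 7, 13, 17, 29, 31, 41, 47, ∞}.
(a,b)_31: α=1, u≡13; β=1, v≡18 (mod 31); (13|31)=-1, (18|31)=+1; sign (−1)^1·-1^1·+1^1 = +1.
(a,b)_47: α=1, u≡41; β=1, v≡12 (mod 47); (41|47)=-1, (12|47)=+1; sign (−1)^1·-1^1·+1^1 = +1.
(a,b)_3: α=3, u≡1; β=3, v≡2 (mod 3); (1|3)=+1, (2|3)=-1; sign (−1)^1·+1^3·-1^3 = +1.
(a,b)_17: α=2, u≡11; β=1, v≡5 (mod 17); (11|17)=-1, (5|17)=-1; sign (−1)^0·-1^1·-1^2 = -1.
(a,b)_29: α=1, u≡28; β=1, v≡22 (mod 29); (28|29)=+1, (22|29)=+1; sign (−1)^0·+1^1·+1^1 = +1.
(a,b)_∞: sgn(-253518)=−, sgn(16079886186)=+, so +1.
(a,b)_13: α=0, u≡11; β=-1, v≡7 (mod 13); (11|13)=-1, (7|13)=-1; sign (−1)^0·-1^-1·-1^0 = -1.
(a,b)_41: α=2, u≡3; β=1, v≡4 (mod 41); (3|41)=-1, (4|41)=+1; sign (−1)^0·-1^1·+1^2 = -1.
(a,b)_7: α=2, u≡1; β=1, v≡2 (mod 7); (1|7)=+1, (2|7)=+1; sign (−1)^0·+1^1·+1^2 = +1.
(a,b)_2: α=5, β=5; u≡1, v≡5 (mod 8); ε(u)ε(v)=0·0, αω(v)=5·1, βω(u)=5·0; sum ≡ 1  ⇒  -1.
(-253518, 16079886186 / ℚ) ramifies at {2, 13, 17, 41}: a division algebra.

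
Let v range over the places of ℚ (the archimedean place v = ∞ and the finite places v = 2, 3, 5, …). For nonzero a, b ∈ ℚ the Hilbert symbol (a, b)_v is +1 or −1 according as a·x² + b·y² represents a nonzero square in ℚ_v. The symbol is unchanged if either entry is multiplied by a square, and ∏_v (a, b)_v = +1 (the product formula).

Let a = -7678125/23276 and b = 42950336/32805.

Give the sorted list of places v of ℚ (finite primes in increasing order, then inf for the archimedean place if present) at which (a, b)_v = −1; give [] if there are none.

(a, b) ≡ (-15015, 55) mod (ℚ^×)²; places V = {2, 3, 5, 7, 11, 13, 19, 23, ∞}.
(a,b)_19: α=0, u≡3; β=2, v≡5 (mod 19); (3|19)=-1, (5|19)=+1; sign (−1)^0·-1^2·+1^0 = +1.
(a,b)_∞: sgn(-15015)=−, sgn(55)=+, so +1.
(a,b)_7: α=1, u≡4; β=0, v≡3 (mod 7); (4|7)=+1, (3|7)=-1; sign (−1)^0·+1^0·-1^1 = -1.
(a,b)_3: α=3, u≡2; β=-8, v≡1 (mod 3); (2|3)=-1, (1|3)=+1; sign (−1)^0·-1^-8·+1^3 = +1.
(a,b)_2: α=-2, β=6; u≡1, v≡7 (mod 8); ε(u)ε(v)=0·1, αω(v)=-2·0, βω(u)=6·0; sum ≡ 0  ⇒  +1.
(a,b)_11: α=-1, u≡10; β=1, v≡9 (mod 11); (10|11)=-1, (9|11)=+1; sign (−1)^1·-1^1·+1^-1 = +1.
(a,b)_5: α=5, u≡3; β=-1, v≡1 (mod 5); (3|5)=-1, (1|5)=+1; sign (−1)^0·-1^-1·+1^5 = -1.
(a,b)_13: α=1, u≡5; β=2, v≡12 (mod 13); (5|13)=-1, (12|13)=+1; sign (−1)^0·-1^2·+1^1 = +1.
(a,b)_23: α=-2, u≡6; β=0, v≡3 (mod 23); (6|23)=+1, (3|23)=+1; sign (−1)^0·+1^0·+1^-2 = +1.
(-15015, 55 / ℚ) ramifies at {5, 7}: a division algebra.

[5, 7]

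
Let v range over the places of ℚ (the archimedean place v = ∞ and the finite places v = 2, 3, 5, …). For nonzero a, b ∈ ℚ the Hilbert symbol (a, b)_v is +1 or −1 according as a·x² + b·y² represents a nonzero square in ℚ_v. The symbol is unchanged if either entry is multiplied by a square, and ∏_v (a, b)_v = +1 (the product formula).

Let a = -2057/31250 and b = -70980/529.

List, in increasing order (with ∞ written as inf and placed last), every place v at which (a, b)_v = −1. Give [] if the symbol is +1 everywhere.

[2, 3, 17, inf]

Mod squares: a ≡ -34, b ≡ -105. Check v ∈ {∞, 2, 3, 5, 7, 11, 13, 17, 23}.
v=23: a=23^0·(≡8), b=23^-2·(≡21) mod 23; (8|23)=+1, (21|23)=-1; (−1)^{0·-2·11}·(+1)^-2·(-1)^0 = +1.
v=17: a=17^1·(≡8), b=17^0·(≡6) mod 17; (8|17)=+1, (6|17)=-1; (−1)^{1·0·8}·(+1)^0·(-1)^1 = -1.
v=3: a=3^0·(≡2), b=3^1·(≡1) mod 3; (2|3)=-1, (1|3)=+1; (−1)^{0·1·1}·(-1)^1·(+1)^0 = -1.
v=2: v_2(a)=-1, v_2(b)=2; units ≡ 7, 7 (mod 8); ε·ε+αω+βω = 1·1+-1·0+2·0 ≡ 1  ⇒  (a,b)_2 = -1.
v=∞: -34 < 0 and -105 < 0  ⇒  (a,b)_∞ = -1.
v=13: a=13^0·(≡8), b=13^2·(≡1) mod 13; (8|13)=-1, (1|13)=+1; (−1)^{0·2·6}·(-1)^2·(+1)^0 = +1.
v=5: a=5^-6·(≡4), b=5^1·(≡1) mod 5; (4|5)=+1, (1|5)=+1; (−1)^{-6·1·2}·(+1)^1·(+1)^-6 = +1.
v=11: a=11^2·(≡6), b=11^0·(≡3) mod 11; (6|11)=-1, (3|11)=+1; (−1)^{2·0·5}·(-1)^0·(+1)^2 = +1.
v=7: a=7^0·(≡4), b=7^1·(≡6) mod 7; (4|7)=+1, (6|7)=-1; (−1)^{0·1·3}·(+1)^1·(-1)^0 = +1.
|Ram(-34, -105)| = 4, even; anisotropic at {2, 3, 17, ∞}.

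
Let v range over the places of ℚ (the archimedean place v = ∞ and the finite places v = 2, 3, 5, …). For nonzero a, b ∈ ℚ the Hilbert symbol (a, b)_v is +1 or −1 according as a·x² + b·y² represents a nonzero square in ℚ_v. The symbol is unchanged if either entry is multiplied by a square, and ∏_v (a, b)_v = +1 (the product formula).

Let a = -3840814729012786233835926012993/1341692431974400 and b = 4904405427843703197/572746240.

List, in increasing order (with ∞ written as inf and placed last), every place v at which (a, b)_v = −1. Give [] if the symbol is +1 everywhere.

(a, b) ≡ (-96577, 28007330) mod (ℚ^×)²; places V = {2, 3, 5, 11, 13, 17, 19, 23, 29, 31, 43, ∞}.
(a,b)_17: α=3, u≡11; β=3, v≡5 (mod 17); (11|17)=-1, (5|17)=-1; sign (−1)^0·-1^3·-1^3 = +1.
(a,b)_43: α=-2, u≡24; β=-2, v≡17 (mod 43); (24|43)=+1, (17|43)=+1; sign (−1)^0·+1^-2·+1^-2 = +1.
(a,b)_11: α=-6, u≡3; β=-2, v≡8 (mod 11); (3|11)=+1, (8|11)=-1; sign (−1)^0·+1^-2·-1^-6 = +1.
(a,b)_∞: sgn(-96577)=−, sgn(28007330)=+, so +1.
(a,b)_5: α=-2, u≡2; β=-1, v≡4 (mod 5); (2|5)=-1, (4|5)=+1; sign (−1)^0·-1^-1·+1^-2 = -1.
(a,b)_3: α=12, u≡2; β=8, v≡2 (mod 3); (2|3)=-1, (2|3)=-1; sign (−1)^0·-1^8·-1^12 = +1.
(a,b)_31: α=8, u≡10; β=4, v≡1 (mod 31); (10|31)=+1, (1|31)=+1; sign (−1)^0·+1^4·+1^8 = +1.
(a,b)_23: α=1, u≡11; β=1, v≡7 (mod 23); (11|23)=-1, (7|23)=-1; sign (−1)^1·-1^1·-1^1 = -1.
(a,b)_19: α=3, u≡9; β=1, v≡15 (mod 19); (9|19)=+1, (15|19)=-1; sign (−1)^1·+1^1·-1^3 = +1.
(a,b)_13: α=1, u≡8; β=1, v≡5 (mod 13); (8|13)=-1, (5|13)=-1; sign (−1)^0·-1^1·-1^1 = +1.
(a,b)_2: α=-14, β=-9; u≡7, v≡1 (mod 8); ε(u)ε(v)=1·0, αω(v)=-14·0, βω(u)=-9·0; sum ≡ 0  ⇒  +1.
(a,b)_29: α=2, u≡16; β=1, v≡26 (mod 29); (16|29)=+1, (26|29)=-1; sign (−1)^0·+1^1·-1^2 = +1.
(-96577, 28007330 / ℚ) ramifies at {5, 23}: a division algebra.

[5, 23]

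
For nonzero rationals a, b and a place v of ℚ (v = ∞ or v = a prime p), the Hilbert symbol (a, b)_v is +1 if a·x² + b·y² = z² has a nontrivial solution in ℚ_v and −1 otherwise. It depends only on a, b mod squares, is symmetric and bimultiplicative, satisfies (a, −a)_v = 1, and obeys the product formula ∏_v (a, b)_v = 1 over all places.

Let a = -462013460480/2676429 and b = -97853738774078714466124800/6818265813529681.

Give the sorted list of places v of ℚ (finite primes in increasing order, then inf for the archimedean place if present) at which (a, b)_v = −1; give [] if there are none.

(a, b) ≡ (-6561555, -57) mod (ℚ^×)²; places V = {2, 3, 5, 7, 11, 13, 17, 19, 23, ∞}.
(a,b)_3: α=-3, u≡1; β=3, v≡2 (mod 3); (1|3)=+1, (2|3)=-1; sign (−1)^1·+1^3·-1^-3 = +1.
(a,b)_23: α=1, u≡17; β=2, v≡13 (mod 23); (17|23)=-1, (13|23)=+1; sign (−1)^0·-1^2·+1^1 = +1.
(a,b)_19: α=3, u≡12; β=7, v≡4 (mod 19); (12|19)=-1, (4|19)=+1; sign (−1)^1·-1^7·+1^3 = +1.
(a,b)_17: α=-2, u≡5; β=-6, v≡5 (mod 17); (5|17)=-1, (5|17)=-1; sign (−1)^0·-1^-6·-1^-2 = +1.
(a,b)_7: α=-3, u≡6; β=-10, v≡6 (mod 7); (6|7)=-1, (6|7)=-1; sign (−1)^0·-1^-10·-1^-3 = -1.
(a,b)_∞: sgn(-6561555)=−, sgn(-57)=−, so -1.
(a,b)_11: α=1, u≡3; β=6, v≡9 (mod 11); (3|11)=+1, (9|11)=+1; sign (−1)^0·+1^6·+1^1 = +1.
(a,b)_2: α=12, β=10; u≡5, v≡7 (mod 8); ε(u)ε(v)=0·1, αω(v)=12·0, βω(u)=10·1; sum ≡ 0  ⇒  +1.
(a,b)_13: α=1, u≡10; β=2, v≡5 (mod 13); (10|13)=+1, (5|13)=-1; sign (−1)^0·+1^2·-1^1 = -1.
(a,b)_5: α=1, u≡1; β=2, v≡3 (mod 5); (1|5)=+1, (3|5)=-1; sign (−1)^0·+1^2·-1^1 = -1.
|Ram(-6561555, -57)| = 4, even; anisotropic at {5, 7, 13, ∞}.

[5, 7, 13, inf]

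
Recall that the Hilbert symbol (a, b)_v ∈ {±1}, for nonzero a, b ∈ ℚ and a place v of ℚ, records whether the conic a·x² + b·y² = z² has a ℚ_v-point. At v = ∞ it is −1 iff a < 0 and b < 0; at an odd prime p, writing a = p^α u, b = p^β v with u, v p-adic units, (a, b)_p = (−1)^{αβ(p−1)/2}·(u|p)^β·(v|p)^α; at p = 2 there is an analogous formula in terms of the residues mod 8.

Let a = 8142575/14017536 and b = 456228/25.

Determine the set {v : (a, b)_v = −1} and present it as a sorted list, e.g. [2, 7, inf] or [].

[]

Mod squares: a ≡ 23, b ≡ 12673. Check v ∈ {∞, 2, 3, 5, 7, 13, 17, 19, 23, 29}.
v=13: a=13^-2·(≡3), b=13^0·(≡7) mod 13; (3|13)=+1, (7|13)=-1; (−1)^{-2·0·6}·(+1)^0·(-1)^-2 = +1.
v=2: v_2(a)=-10, v_2(b)=2; units ≡ 7, 1 (mod 8); ε·ε+αω+βω = 1·0+-10·0+2·0 ≡ 0  ⇒  (a,b)_2 = +1.
v=5: a=5^2·(≡3), b=5^-2·(≡3) mod 5; (3|5)=-1, (3|5)=-1; (−1)^{2·-2·2}·(-1)^-2·(-1)^2 = +1.
v=∞: 23 > 0 and 12673 > 0  ⇒  (a,b)_∞ = +1.
v=3: a=3^-4·(≡2), b=3^2·(≡1) mod 3; (2|3)=-1, (1|3)=+1; (−1)^{-4·2·1}·(-1)^2·(+1)^-4 = +1.
v=17: a=17^2·(≡11), b=17^0·(≡2) mod 17; (11|17)=-1, (2|17)=+1; (−1)^{2·0·8}·(-1)^0·(+1)^2 = +1.
v=29: a=29^0·(≡24), b=29^1·(≡11) mod 29; (24|29)=+1, (11|29)=-1; (−1)^{0·1·14}·(+1)^1·(-1)^0 = +1.
v=23: a=23^1·(≡16), b=23^1·(≡5) mod 23; (16|23)=+1, (5|23)=-1; (−1)^{1·1·11}·(+1)^1·(-1)^1 = +1.
v=19: a=19^0·(≡11), b=19^1·(≡12) mod 19; (11|19)=+1, (12|19)=-1; (−1)^{0·1·9}·(+1)^1·(-1)^0 = +1.
v=7: a=7^2·(≡2), b=7^0·(≡6) mod 7; (2|7)=+1, (6|7)=-1; (−1)^{2·0·3}·(+1)^0·(-1)^2 = +1.
Ram(a, b) = ∅: the form 23·x² + 12673·y² − z² is isotropic over every ℚ_v, so by Hasse–Minkowski it is isotropic over ℚ.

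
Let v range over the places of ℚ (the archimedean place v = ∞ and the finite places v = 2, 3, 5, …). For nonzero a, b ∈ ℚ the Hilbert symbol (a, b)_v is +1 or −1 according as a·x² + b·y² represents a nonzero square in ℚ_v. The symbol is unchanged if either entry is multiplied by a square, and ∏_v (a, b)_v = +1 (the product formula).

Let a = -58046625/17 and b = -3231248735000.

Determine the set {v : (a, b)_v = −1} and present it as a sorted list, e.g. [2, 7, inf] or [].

(a, b) ≡ (-1105, -374) mod (ℚ^×)²; places V = {2, 3, 5, 7, 11, 13, 17, ∞}.
(a,b)_7: α=2, u≡2; β=0, v≡1 (mod 7); (2|7)=+1, (1|7)=+1; sign (−1)^0·+1^0·+1^2 = +1.
(a,b)_13: α=1, u≡6; β=4, v≡9 (mod 13); (6|13)=-1, (9|13)=+1; sign (−1)^0·-1^4·+1^1 = +1.
(a,b)_∞: sgn(-1105)=−, sgn(-374)=−, so -1.
(a,b)_5: α=3, u≡1; β=4, v≡4 (mod 5); (1|5)=+1, (4|5)=+1; sign (−1)^0·+1^4·+1^3 = +1.
(a,b)_17: α=-1, u≡11; β=1, v≡7 (mod 17); (11|17)=-1, (7|17)=-1; sign (−1)^0·-1^1·-1^-1 = +1.
(a,b)_2: α=0, β=3; u≡7, v≡5 (mod 8); ε(u)ε(v)=1·0, αω(v)=0·1, βω(u)=3·0; sum ≡ 0  ⇒  +1.
(a,b)_11: α=0, u≡2; β=3, v≡7 (mod 11); (2|11)=-1, (7|11)=-1; sign (−1)^0·-1^3·-1^0 = -1.
(a,b)_3: α=6, u≡2; β=0, v≡1 (mod 3); (2|3)=-1, (1|3)=+1; sign (−1)^0·-1^0·+1^6 = +1.
|Ram(-1105, -374)| = 2, even; anisotropic at {11, ∞}.

[11, inf]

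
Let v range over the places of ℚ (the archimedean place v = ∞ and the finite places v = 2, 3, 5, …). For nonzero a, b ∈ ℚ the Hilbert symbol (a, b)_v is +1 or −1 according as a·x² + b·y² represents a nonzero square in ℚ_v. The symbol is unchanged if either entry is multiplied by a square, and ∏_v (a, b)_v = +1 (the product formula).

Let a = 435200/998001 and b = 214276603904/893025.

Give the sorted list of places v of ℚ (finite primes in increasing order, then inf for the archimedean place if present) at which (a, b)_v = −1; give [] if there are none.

[11, 17]

(a, b) ≡ (17, 374) mod (ℚ^×)²; places V = {2, 3, 5, 7, 11, 17, 37, ∞}.
(a,b)_17: α=1, u≡2; β=3, v≡3 (mod 17); (2|17)=+1, (3|17)=-1; sign (−1)^0·+1^3·-1^1 = -1.
(a,b)_2: α=10, β=15; u≡1, v≡3 (mod 8); ε(u)ε(v)=0·1, αω(v)=10·1, βω(u)=15·0; sum ≡ 0  ⇒  +1.
(a,b)_∞: sgn(17)=+, sgn(374)=+, so +1.
(a,b)_7: α=0, u≡6; β=-2, v≡5 (mod 7); (6|7)=-1, (5|7)=-1; sign (−1)^0·-1^-2·-1^0 = +1.
(a,b)_3: α=-6, u≡2; β=-6, v≡2 (mod 3); (2|3)=-1, (2|3)=-1; sign (−1)^0·-1^-6·-1^-6 = +1.
(a,b)_37: α=-2, u≡23; β=0, v≡16 (mod 37); (23|37)=-1, (16|37)=+1; sign (−1)^0·-1^0·+1^-2 = +1.
(a,b)_11: α=0, u≡10; β=3, v≡4 (mod 11); (10|11)=-1, (4|11)=+1; sign (−1)^0·-1^3·+1^0 = -1.
(a,b)_5: α=2, u≡3; β=-2, v≡4 (mod 5); (3|5)=-1, (4|5)=+1; sign (−1)^0·-1^-2·+1^2 = +1.
Ram(17, 374) = {11, 17}; no ℚ_11-point on the conic.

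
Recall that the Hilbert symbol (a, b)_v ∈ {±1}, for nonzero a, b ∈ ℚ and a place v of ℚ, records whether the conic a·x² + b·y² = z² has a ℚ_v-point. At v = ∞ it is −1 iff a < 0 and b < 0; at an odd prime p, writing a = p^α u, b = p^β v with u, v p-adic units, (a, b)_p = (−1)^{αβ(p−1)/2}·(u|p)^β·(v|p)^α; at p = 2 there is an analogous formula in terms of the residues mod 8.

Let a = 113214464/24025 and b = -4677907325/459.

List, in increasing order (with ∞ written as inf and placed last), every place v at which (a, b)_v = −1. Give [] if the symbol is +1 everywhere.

[3, 7, 17, 19]

Mod squares: a ≡ 209, b ≡ -106743. Check v ∈ {∞, 2, 3, 5, 7, 11, 13, 17, 19, 23, 31}.
v=2: v_2(a)=10, v_2(b)=0; units ≡ 1, 1 (mod 8); ε·ε+αω+βω = 0·0+10·0+0·0 ≡ 0  ⇒  (a,b)_2 = +1.
v=∞: 209 > 0 and -106743 < 0  ⇒  (a,b)_∞ = +1.
v=5: a=5^-2·(≡4), b=5^2·(≡3) mod 5; (4|5)=+1, (3|5)=-1; (−1)^{-2·2·2}·(+1)^2·(-1)^-2 = +1.
v=7: a=7^0·(≡6), b=7^1·(≡1) mod 7; (6|7)=-1, (1|7)=+1; (−1)^{0·1·3}·(-1)^1·(+1)^0 = -1.
v=19: a=19^1·(≡1), b=19^0·(≡2) mod 19; (1|19)=+1, (2|19)=-1; (−1)^{1·0·9}·(+1)^0·(-1)^1 = -1.
v=17: a=17^0·(≡10), b=17^-1·(≡10) mod 17; (10|17)=-1, (10|17)=-1; (−1)^{0·-1·8}·(-1)^-1·(-1)^0 = -1.
v=13: a=13^0·(≡12), b=13^3·(≡8) mod 13; (12|13)=+1, (8|13)=-1; (−1)^{0·3·6}·(+1)^3·(-1)^0 = +1.
v=3: a=3^0·(≡2), b=3^-3·(≡2) mod 3; (2|3)=-1, (2|3)=-1; (−1)^{0·-3·1}·(-1)^-3·(-1)^0 = -1.
v=31: a=31^-2·(≡13), b=31^0·(≡17) mod 31; (13|31)=-1, (17|31)=-1; (−1)^{-2·0·15}·(-1)^0·(-1)^-2 = +1.
v=23: a=23^2·(≡16), b=23^3·(≡7) mod 23; (16|23)=+1, (7|23)=-1; (−1)^{2·3·11}·(+1)^3·(-1)^2 = +1.
v=11: a=11^1·(≡8), b=11^0·(≡1) mod 11; (8|11)=-1, (1|11)=+1; (−1)^{1·0·5}·(-1)^0·(+1)^1 = +1.
|Ram(209, -106743)| = 4, even; anisotropic at {3, 7, 17, 19}.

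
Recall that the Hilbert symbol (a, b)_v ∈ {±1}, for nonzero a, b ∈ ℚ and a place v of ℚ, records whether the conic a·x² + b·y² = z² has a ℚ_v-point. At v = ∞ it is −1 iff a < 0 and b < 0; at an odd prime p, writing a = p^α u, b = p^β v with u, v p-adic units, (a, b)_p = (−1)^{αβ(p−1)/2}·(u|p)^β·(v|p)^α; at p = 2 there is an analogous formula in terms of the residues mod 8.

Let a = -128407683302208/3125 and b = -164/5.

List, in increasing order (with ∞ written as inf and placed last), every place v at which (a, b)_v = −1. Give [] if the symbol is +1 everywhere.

(a, b) ≡ (-101065, -205) mod (ℚ^×)²; places V = {2, 3, 5, 17, 29, 41, ∞}.
(a,b)_2: α=6, β=2; u≡7, v≡3 (mod 8); ε(u)ε(v)=1·1, αω(v)=6·1, βω(u)=2·0; sum ≡ 1  ⇒  -1.
(a,b)_17: α=1, u≡7; β=0, v≡8 (mod 17); (7|17)=-1, (8|17)=+1; sign (−1)^0·-1^0·+1^1 = +1.
(a,b)_5: α=-5, u≡2; β=-1, v≡1 (mod 5); (2|5)=-1, (1|5)=+1; sign (−1)^0·-1^-1·+1^-5 = -1.
(a,b)_41: α=3, u≡18; β=1, v≡32 (mod 41); (18|41)=+1, (32|41)=+1; sign (−1)^0·+1^1·+1^3 = +1.
(a,b)_3: α=10, u≡2; β=0, v≡2 (mod 3); (2|3)=-1, (2|3)=-1; sign (−1)^0·-1^0·-1^10 = +1.
(a,b)_∞: sgn(-101065)=−, sgn(-205)=−, so -1.
(a,b)_29: α=1, u≡4; β=0, v≡2 (mod 29); (4|29)=+1, (2|29)=-1; sign (−1)^0·+1^0·-1^1 = -1.
(-101065, -205 / ℚ) ramifies at {2, 5, 29, ∞}: a division algebra.

[2, 5, 29, inf]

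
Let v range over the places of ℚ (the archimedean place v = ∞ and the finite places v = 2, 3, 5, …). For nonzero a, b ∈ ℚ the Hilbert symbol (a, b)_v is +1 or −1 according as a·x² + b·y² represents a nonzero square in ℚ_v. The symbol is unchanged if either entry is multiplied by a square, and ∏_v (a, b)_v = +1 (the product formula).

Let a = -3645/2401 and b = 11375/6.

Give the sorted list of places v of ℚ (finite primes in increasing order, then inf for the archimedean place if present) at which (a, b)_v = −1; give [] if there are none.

[2, 13]

Mod squares: a ≡ -5, b ≡ 2730. Check v ∈ {∞, 2, 3, 5, 7, 13}.
v=3: a=3^6·(≡1), b=3^-1·(≡1) mod 3; (1|3)=+1, (1|3)=+1; (−1)^{6·-1·1}·(+1)^-1·(+1)^6 = +1.
v=7: a=7^-4·(≡2), b=7^1·(≡6) mod 7; (2|7)=+1, (6|7)=-1; (−1)^{-4·1·3}·(+1)^1·(-1)^-4 = +1.
v=5: a=5^1·(≡1), b=5^3·(≡1) mod 5; (1|5)=+1, (1|5)=+1; (−1)^{1·3·2}·(+1)^3·(+1)^1 = +1.
v=13: a=13^0·(≡11), b=13^1·(≡5) mod 13; (11|13)=-1, (5|13)=-1; (−1)^{0·1·6}·(-1)^1·(-1)^0 = -1.
v=2: v_2(a)=0, v_2(b)=-1; units ≡ 3, 5 (mod 8); ε·ε+αω+βω = 1·0+0·1+-1·1 ≡ 1  ⇒  (a,b)_2 = -1.
v=∞: -5 < 0 and 2730 > 0  ⇒  (a,b)_∞ = +1.
Ram(-5, 2730) = {2, 13}; no ℚ_2-point on the conic.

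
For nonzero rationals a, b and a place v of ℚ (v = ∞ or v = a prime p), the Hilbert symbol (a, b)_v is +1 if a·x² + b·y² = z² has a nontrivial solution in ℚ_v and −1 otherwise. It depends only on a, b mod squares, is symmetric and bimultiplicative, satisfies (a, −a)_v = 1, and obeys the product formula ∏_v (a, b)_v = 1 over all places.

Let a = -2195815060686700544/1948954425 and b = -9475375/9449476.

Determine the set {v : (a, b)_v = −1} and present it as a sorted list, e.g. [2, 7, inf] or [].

[3, 5, 17, inf]

(a, b) ≡ (-3927, -7735) mod (ℚ^×)²; places V = {2, 3, 5, 7, 11, 13, 17, 29, 53, ∞}.
(a,b)_7: α=9, u≡6; β=3, v≡4 (mod 7); (6|7)=-1, (4|7)=+1; sign (−1)^1·-1^3·+1^9 = +1.
(a,b)_13: α=2, u≡12; β=1, v≡10 (mod 13); (12|13)=+1, (10|13)=+1; sign (−1)^0·+1^1·+1^2 = +1.
(a,b)_2: α=16, β=-2; u≡1, v≡1 (mod 8); ε(u)ε(v)=0·0, αω(v)=16·0, βω(u)=-2·0; sum ≡ 0  ⇒  +1.
(a,b)_3: α=-1, u≡2; β=0, v≡2 (mod 3); (2|3)=-1, (2|3)=-1; sign (−1)^0·-1^0·-1^-1 = -1.
(a,b)_11: α=-1, u≡2; β=0, v≡1 (mod 11); (2|11)=-1, (1|11)=+1; sign (−1)^0·-1^0·+1^-1 = +1.
(a,b)_53: α=-2, u≡19; β=-2, v≡41 (mod 53); (19|53)=-1, (41|53)=-1; sign (−1)^0·-1^-2·-1^-2 = +1.
(a,b)_∞: sgn(-3927)=−, sgn(-7735)=−, so -1.
(a,b)_17: α=3, u≡7; β=1, v≡8 (mod 17); (7|17)=-1, (8|17)=+1; sign (−1)^0·-1^1·+1^3 = -1.
(a,b)_5: α=-2, u≡3; β=3, v≡2 (mod 5); (3|5)=-1, (2|5)=-1; sign (−1)^0·-1^3·-1^-2 = -1.
(a,b)_29: α=-2, u≡12; β=-2, v≡11 (mod 29); (12|29)=-1, (11|29)=-1; sign (−1)^0·-1^-2·-1^-2 = +1.
Ram(-3927, -7735) = {3, 5, 17, ∞}; no ℚ_3-point on the conic.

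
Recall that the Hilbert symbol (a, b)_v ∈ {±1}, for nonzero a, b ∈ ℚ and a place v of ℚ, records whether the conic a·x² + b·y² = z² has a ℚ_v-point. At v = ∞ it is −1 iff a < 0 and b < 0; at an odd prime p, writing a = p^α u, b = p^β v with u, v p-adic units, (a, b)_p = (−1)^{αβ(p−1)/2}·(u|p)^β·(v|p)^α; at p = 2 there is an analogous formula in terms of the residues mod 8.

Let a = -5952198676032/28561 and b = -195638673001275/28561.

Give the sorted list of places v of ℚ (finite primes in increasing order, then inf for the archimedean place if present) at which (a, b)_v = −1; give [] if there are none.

[19, 23, 31, inf]

(a, b) ≡ (-12673, -144739) mod (ℚ^×)²; places V = {2, 3, 5, 7, 13, 19, 23, 29, 31, 43, ∞}.
(a,b)_23: α=1, u≡2; β=1, v≡3 (mod 23); (2|23)=+1, (3|23)=+1; sign (−1)^1·+1^1·+1^1 = -1.
(a,b)_∞: sgn(-12673)=−, sgn(-144739)=−, so -1.
(a,b)_13: α=-4, u≡2; β=-4, v≡3 (mod 13); (2|13)=-1, (3|13)=+1; sign (−1)^0·-1^-4·+1^-4 = +1.
(a,b)_29: α=1, u≡26; β=1, v≡15 (mod 29); (26|29)=-1, (15|29)=-1; sign (−1)^0·-1^1·-1^1 = +1.
(a,b)_31: α=0, u≡24; β=1, v≡26 (mod 31); (24|31)=-1, (26|31)=-1; sign (−1)^0·-1^1·-1^0 = -1.
(a,b)_43: α=2, u≡20; β=2, v≡2 (mod 43); (20|43)=-1, (2|43)=-1; sign (−1)^0·-1^2·-1^2 = +1.
(a,b)_3: α=4, u≡2; β=4, v≡2 (mod 3); (2|3)=-1, (2|3)=-1; sign (−1)^0·-1^4·-1^4 = +1.
(a,b)_7: α=2, u≡2; β=1, v≡1 (mod 7); (2|7)=+1, (1|7)=+1; sign (−1)^0·+1^1·+1^2 = +1.
(a,b)_19: α=1, u≡4; β=2, v≡2 (mod 19); (4|19)=+1, (2|19)=-1; sign (−1)^0·+1^2·-1^1 = -1.
(a,b)_5: α=0, u≡3; β=2, v≡4 (mod 5); (3|5)=-1, (4|5)=+1; sign (−1)^0·-1^2·+1^0 = +1.
(a,b)_2: α=6, β=0; u≡7, v≡5 (mod 8); ε(u)ε(v)=1·0, αω(v)=6·1, βω(u)=0·0; sum ≡ 0  ⇒  +1.
Ram(-12673, -144739) = {19, 23, 31, ∞}; no ℚ_19-point on the conic.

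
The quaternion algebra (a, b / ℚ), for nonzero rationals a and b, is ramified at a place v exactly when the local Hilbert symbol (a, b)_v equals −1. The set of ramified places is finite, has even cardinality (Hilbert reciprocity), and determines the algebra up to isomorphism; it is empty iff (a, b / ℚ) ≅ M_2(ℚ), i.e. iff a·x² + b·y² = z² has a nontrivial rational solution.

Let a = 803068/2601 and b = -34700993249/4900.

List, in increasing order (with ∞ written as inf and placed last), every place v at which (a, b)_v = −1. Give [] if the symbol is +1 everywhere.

(a, b) ≡ (200767, -710489) mod (ℚ^×)²; places V = {2, 3, 5, 7, 13, 17, 23, 29, 31, 41, 43, ∞}.
(a,b)_7: α=1, u≡2; β=-2, v≡4 (mod 7); (2|7)=+1, (4|7)=+1; sign (−1)^0·+1^-2·+1^1 = +1.
(a,b)_3: α=-2, u≡1; β=0, v≡1 (mod 3); (1|3)=+1, (1|3)=+1; sign (−1)^0·+1^0·+1^-2 = +1.
(a,b)_∞: sgn(200767)=+, sgn(-710489)=−, so +1.
(a,b)_5: α=0, u≡3; β=-2, v≡1 (mod 5); (3|5)=-1, (1|5)=+1; sign (−1)^0·-1^-2·+1^0 = +1.
(a,b)_29: α=1, u≡10; β=0, v≡3 (mod 29); (10|29)=-1, (3|29)=-1; sign (−1)^0·-1^0·-1^1 = -1.
(a,b)_23: α=1, u≡1; β=0, v≡2 (mod 23); (1|23)=+1, (2|23)=+1; sign (−1)^0·+1^0·+1^1 = +1.
(a,b)_13: α=0, u≡6; β=3, v≡3 (mod 13); (6|13)=-1, (3|13)=+1; sign (−1)^0·-1^3·+1^0 = -1.
(a,b)_41: α=0, u≡16; β=1, v≡34 (mod 41); (16|41)=+1, (34|41)=-1; sign (−1)^0·+1^1·-1^0 = +1.
(a,b)_2: α=2, β=-2; u≡7, v≡7 (mod 8); ε(u)ε(v)=1·1, αω(v)=2·0, βω(u)=-2·0; sum ≡ 1  ⇒  -1.
(a,b)_17: α=-2, u≡10; β=2, v≡2 (mod 17); (10|17)=-1, (2|17)=+1; sign (−1)^0·-1^2·+1^-2 = +1.
(a,b)_43: α=1, u≡15; β=1, v≡26 (mod 43); (15|43)=+1, (26|43)=-1; sign (−1)^1·+1^1·-1^1 = +1.
(a,b)_31: α=0, u≡6; β=1, v≡13 (mod 31); (6|31)=-1, (13|31)=-1; sign (−1)^0·-1^1·-1^0 = -1.
|Ram(200767, -710489)| = 4, even; anisotropic at {2, 13, 29, 31}.

[2, 13, 29, 31]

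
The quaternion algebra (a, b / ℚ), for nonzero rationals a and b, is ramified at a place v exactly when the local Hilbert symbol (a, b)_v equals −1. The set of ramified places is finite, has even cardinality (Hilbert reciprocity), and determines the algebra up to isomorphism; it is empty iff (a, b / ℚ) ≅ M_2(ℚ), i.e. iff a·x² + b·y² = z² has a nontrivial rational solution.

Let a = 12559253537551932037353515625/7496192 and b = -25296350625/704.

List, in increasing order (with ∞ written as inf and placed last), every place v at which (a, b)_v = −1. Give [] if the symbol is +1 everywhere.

Mod squares: a ≡ 22610, b ≡ -19019. Check v ∈ {∞, 2, 3, 5, 7, 11, 13, 17, 19}.
v=7: a=7^3·(≡3), b=7^1·(≡6) mod 7; (3|7)=-1, (6|7)=-1; (−1)^{3·1·3}·(-1)^1·(-1)^3 = -1.
v=∞: 22610 > 0 and -19019 < 0  ⇒  (a,b)_∞ = +1.
v=13: a=13^2·(≡1), b=13^1·(≡6) mod 13; (1|13)=+1, (6|13)=-1; (−1)^{2·1·6}·(+1)^1·(-1)^2 = +1.
v=2: v_2(a)=-9, v_2(b)=-6; units ≡ 1, 5 (mod 8); ε·ε+αω+βω = 0·0+-9·1+-6·0 ≡ 1  ⇒  (a,b)_2 = -1.
v=11: a=11^-4·(≡9), b=11^-1·(≡9) mod 11; (9|11)=+1, (9|11)=+1; (−1)^{-4·-1·5}·(+1)^-1·(+1)^-4 = +1.
v=5: a=5^15·(≡2), b=5^4·(≡1) mod 5; (2|5)=-1, (1|5)=+1; (−1)^{15·4·2}·(-1)^4·(+1)^15 = +1.
v=17: a=17^5·(≡8), b=17^2·(≡9) mod 17; (8|17)=+1, (9|17)=+1; (−1)^{5·2·8}·(+1)^2·(+1)^5 = +1.
v=19: a=19^3·(≡12), b=19^1·(≡11) mod 19; (12|19)=-1, (11|19)=+1; (−1)^{3·1·9}·(-1)^1·(+1)^3 = +1.
v=3: a=3^6·(≡2), b=3^4·(≡1) mod 3; (2|3)=-1, (1|3)=+1; (−1)^{6·4·1}·(-1)^4·(+1)^6 = +1.
Ram(22610, -19019) = {2, 7}; no ℚ_2-point on the conic.

[2, 7]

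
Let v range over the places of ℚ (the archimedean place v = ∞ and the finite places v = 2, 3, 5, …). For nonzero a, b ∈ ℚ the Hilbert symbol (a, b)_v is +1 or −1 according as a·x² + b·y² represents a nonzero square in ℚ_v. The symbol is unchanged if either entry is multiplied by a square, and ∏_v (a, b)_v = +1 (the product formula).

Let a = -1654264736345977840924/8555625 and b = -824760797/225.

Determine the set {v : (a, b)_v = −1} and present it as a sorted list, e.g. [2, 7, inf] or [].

[17, inf]

Mod squares: a ≡ -31, b ≡ -10013. Check v ∈ {∞, 2, 3, 5, 7, 13, 17, 19, 31, 41}.
v=13: a=13^-2·(≡6), b=13^0·(≡9) mod 13; (6|13)=-1, (9|13)=+1; (−1)^{-2·0·6}·(-1)^0·(+1)^-2 = +1.
v=3: a=3^-4·(≡2), b=3^-2·(≡1) mod 3; (2|3)=-1, (1|3)=+1; (−1)^{-4·-2·1}·(-1)^-2·(+1)^-4 = +1.
v=∞: -31 < 0 and -10013 < 0  ⇒  (a,b)_∞ = -1.
v=17: a=17^2·(≡6), b=17^1·(≡6) mod 17; (6|17)=-1, (6|17)=-1; (−1)^{2·1·8}·(-1)^1·(-1)^2 = -1.
v=7: a=7^2·(≡1), b=7^2·(≡4) mod 7; (1|7)=+1, (4|7)=+1; (−1)^{2·2·3}·(+1)^2·(+1)^2 = +1.
v=41: a=41^4·(≡25), b=41^2·(≡21) mod 41; (25|41)=+1, (21|41)=+1; (−1)^{4·2·20}·(+1)^2·(+1)^4 = +1.
v=31: a=31^5·(≡3), b=31^1·(≡20) mod 31; (3|31)=-1, (20|31)=+1; (−1)^{5·1·15}·(-1)^1·(+1)^5 = +1.
v=19: a=19^2·(≡9), b=19^1·(≡6) mod 19; (9|19)=+1, (6|19)=+1; (−1)^{2·1·9}·(+1)^1·(+1)^2 = +1.
v=2: v_2(a)=2, v_2(b)=0; units ≡ 1, 3 (mod 8); ε·ε+αω+βω = 0·1+2·1+0·0 ≡ 0  ⇒  (a,b)_2 = +1.
v=5: a=5^-4·(≡4), b=5^-2·(≡2) mod 5; (4|5)=+1, (2|5)=-1; (−1)^{-4·-2·2}·(+1)^-2·(-1)^-4 = +1.
Ram(-31, -10013) = {17, ∞}; no ℚ_17-point on the conic.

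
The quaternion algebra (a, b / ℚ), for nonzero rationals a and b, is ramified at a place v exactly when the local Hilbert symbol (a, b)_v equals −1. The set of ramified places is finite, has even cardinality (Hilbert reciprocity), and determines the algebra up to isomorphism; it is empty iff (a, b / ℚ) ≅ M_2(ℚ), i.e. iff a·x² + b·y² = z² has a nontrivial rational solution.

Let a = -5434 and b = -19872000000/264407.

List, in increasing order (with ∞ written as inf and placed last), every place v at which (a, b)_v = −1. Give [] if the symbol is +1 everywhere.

Mod squares: a ≡ -5434, b ≡ -19734. Check v ∈ {∞, 2, 3, 5, 11, 13, 19, 23, 43}.
v=5: a=5^0·(≡1), b=5^6·(≡1) mod 5; (1|5)=+1, (1|5)=+1; (−1)^{0·6·2}·(+1)^6·(+1)^0 = +1.
v=23: a=23^0·(≡17), b=23^1·(≡9) mod 23; (17|23)=-1, (9|23)=+1; (−1)^{0·1·11}·(-1)^1·(+1)^0 = -1.
v=∞: -5434 < 0 and -19734 < 0  ⇒  (a,b)_∞ = -1.
v=2: v_2(a)=1, v_2(b)=11; units ≡ 3, 5 (mod 8); ε·ε+αω+βω = 1·0+1·1+11·1 ≡ 0  ⇒  (a,b)_2 = +1.
v=19: a=19^1·(≡18), b=19^0·(≡1) mod 19; (18|19)=-1, (1|19)=+1; (−1)^{1·0·9}·(-1)^0·(+1)^1 = +1.
v=11: a=11^1·(≡1), b=11^-1·(≡8) mod 11; (1|11)=+1, (8|11)=-1; (−1)^{1·-1·5}·(+1)^-1·(-1)^1 = +1.
v=3: a=3^0·(≡2), b=3^3·(≡1) mod 3; (2|3)=-1, (1|3)=+1; (−1)^{0·3·1}·(-1)^3·(+1)^0 = -1.
v=13: a=13^1·(≡11), b=13^-1·(≡10) mod 13; (11|13)=-1, (10|13)=+1; (−1)^{1·-1·6}·(-1)^-1·(+1)^1 = -1.
v=43: a=43^0·(≡27), b=43^-2·(≡28) mod 43; (27|43)=-1, (28|43)=-1; (−1)^{0·-2·21}·(-1)^-2·(-1)^0 = +1.
(-5434, -19734 / ℚ) ramifies at {3, 13, 23, ∞}: a division algebra.

[3, 13, 23, inf]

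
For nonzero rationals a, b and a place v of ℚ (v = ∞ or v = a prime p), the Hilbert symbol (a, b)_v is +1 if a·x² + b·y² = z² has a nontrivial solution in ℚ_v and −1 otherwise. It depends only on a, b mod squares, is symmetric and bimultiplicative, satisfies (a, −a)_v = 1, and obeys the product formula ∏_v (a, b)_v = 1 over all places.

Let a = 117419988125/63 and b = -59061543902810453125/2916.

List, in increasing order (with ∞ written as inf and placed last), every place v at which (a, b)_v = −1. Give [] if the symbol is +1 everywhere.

[2, 7, 17, 31]

Mod squares: a ≡ 30107, b ≡ -589. Check v ∈ {∞, 2, 3, 5, 7, 11, 17, 19, 23, 31}.
v=23: a=23^1·(≡15), b=23^2·(≡18) mod 23; (15|23)=-1, (18|23)=+1; (−1)^{1·2·11}·(-1)^2·(+1)^1 = +1.
v=17: a=17^1·(≡11), b=17^2·(≡5) mod 17; (11|17)=-1, (5|17)=-1; (−1)^{1·2·8}·(-1)^2·(-1)^1 = -1.
v=7: a=7^-1·(≡3), b=7^0·(≡3) mod 7; (3|7)=-1, (3|7)=-1; (−1)^{-1·0·3}·(-1)^0·(-1)^-1 = -1.
v=19: a=19^2·(≡9), b=19^3·(≡17) mod 19; (9|19)=+1, (17|19)=+1; (−1)^{2·3·9}·(+1)^3·(+1)^2 = +1.
v=31: a=31^0·(≡13), b=31^3·(≡23) mod 31; (13|31)=-1, (23|31)=-1; (−1)^{0·3·15}·(-1)^3·(-1)^0 = -1.
v=∞: 30107 > 0 and -589 < 0  ⇒  (a,b)_∞ = +1.
v=3: a=3^-2·(≡2), b=3^-6·(≡2) mod 3; (2|3)=-1, (2|3)=-1; (−1)^{-2·-6·1}·(-1)^-6·(-1)^-2 = +1.
v=5: a=5^4·(≡2), b=5^6·(≡1) mod 5; (2|5)=-1, (1|5)=+1; (−1)^{4·6·2}·(-1)^6·(+1)^4 = +1.
v=11: a=11^3·(≡3), b=11^2·(≡5) mod 11; (3|11)=+1, (5|11)=+1; (−1)^{3·2·5}·(+1)^2·(+1)^3 = +1.
v=2: v_2(a)=0, v_2(b)=-2; units ≡ 3, 3 (mod 8); ε·ε+αω+βω = 1·1+0·1+-2·1 ≡ 1  ⇒  (a,b)_2 = -1.
|Ram(30107, -589)| = 4, even; anisotropic at {2, 7, 17, 31}.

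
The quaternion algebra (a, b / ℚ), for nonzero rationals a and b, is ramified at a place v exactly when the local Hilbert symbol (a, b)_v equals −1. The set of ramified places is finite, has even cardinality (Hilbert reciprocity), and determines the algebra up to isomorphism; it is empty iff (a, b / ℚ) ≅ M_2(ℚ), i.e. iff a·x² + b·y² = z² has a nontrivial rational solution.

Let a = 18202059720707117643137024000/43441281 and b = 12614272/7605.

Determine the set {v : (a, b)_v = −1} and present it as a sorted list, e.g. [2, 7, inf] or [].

[11, 37]

(a, b) ≡ (8510, 3410) mod (ℚ^×)²; places V = {2, 3, 5, 11, 13, 17, 23, 31, 37, ∞}.
(a,b)_∞: sgn(8510)=+, sgn(3410)=+, so +1.
(a,b)_5: α=3, u≡2; β=-1, v≡2 (mod 5); (2|5)=-1, (2|5)=-1; sign (−1)^0·-1^-1·-1^3 = +1.
(a,b)_31: α=4, u≡19; β=1, v≡13 (mod 31); (19|31)=+1, (13|31)=-1; sign (−1)^0·+1^1·-1^4 = +1.
(a,b)_3: α=-2, u≡2; β=-2, v≡2 (mod 3); (2|3)=-1, (2|3)=-1; sign (−1)^0·-1^-2·-1^-2 = +1.
(a,b)_37: α=1, u≡8; β=0, v≡19 (mod 37); (8|37)=-1, (19|37)=-1; sign (−1)^0·-1^0·-1^1 = -1.
(a,b)_13: α=-6, u≡7; β=-2, v≡10 (mod 13); (7|13)=-1, (10|13)=+1; sign (−1)^0·-1^-2·+1^-6 = +1.
(a,b)_17: α=6, u≡6; β=2, v≡10 (mod 17); (6|17)=-1, (10|17)=-1; sign (−1)^0·-1^2·-1^6 = +1.
(a,b)_23: α=1, u≡4; β=0, v≡4 (mod 23); (4|23)=+1, (4|23)=+1; sign (−1)^0·+1^0·+1^1 = +1.
(a,b)_2: α=19, β=7; u≡7, v≡1 (mod 8); ε(u)ε(v)=1·0, αω(v)=19·0, βω(u)=7·0; sum ≡ 0  ⇒  +1.
(a,b)_11: α=4, u≡6; β=1, v≡6 (mod 11); (6|11)=-1, (6|11)=-1; sign (−1)^0·-1^1·-1^4 = -1.
Ram(8510, 3410) = {11, 37}; no ℚ_11-point on the conic.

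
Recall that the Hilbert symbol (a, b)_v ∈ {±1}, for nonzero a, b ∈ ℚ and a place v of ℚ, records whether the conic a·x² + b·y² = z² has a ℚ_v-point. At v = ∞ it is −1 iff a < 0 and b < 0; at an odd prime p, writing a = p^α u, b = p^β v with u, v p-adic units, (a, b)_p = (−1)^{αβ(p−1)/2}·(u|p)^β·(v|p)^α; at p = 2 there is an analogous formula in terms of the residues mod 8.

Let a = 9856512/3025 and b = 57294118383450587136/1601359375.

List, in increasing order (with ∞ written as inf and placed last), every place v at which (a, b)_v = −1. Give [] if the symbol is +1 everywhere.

[2, 23, 29, 41]

Mod squares: a ≡ 4278, b ≡ 258013. Check v ∈ {∞, 2, 3, 5, 7, 11, 23, 29, 31, 41}.
v=∞: 4278 > 0 and 258013 > 0  ⇒  (a,b)_∞ = +1.
v=23: a=23^1·(≡16), b=23^2·(≡15) mod 23; (16|23)=+1, (15|23)=-1; (−1)^{1·2·11}·(+1)^2·(-1)^1 = -1.
v=7: a=7^0·(≡1), b=7^-1·(≡2) mod 7; (1|7)=+1, (2|7)=+1; (−1)^{0·-1·3}·(+1)^-1·(+1)^0 = +1.
v=31: a=31^1·(≡25), b=31^3·(≡13) mod 31; (25|31)=+1, (13|31)=-1; (−1)^{1·3·15}·(+1)^3·(-1)^1 = +1.
v=5: a=5^-2·(≡2), b=5^-6·(≡3) mod 5; (2|5)=-1, (3|5)=-1; (−1)^{-2·-6·2}·(-1)^-6·(-1)^-2 = +1.
v=41: a=41^0·(≡24), b=41^1·(≡36) mod 41; (24|41)=-1, (36|41)=+1; (−1)^{0·1·20}·(-1)^1·(+1)^0 = -1.
v=2: v_2(a)=9, v_2(b)=22; units ≡ 3, 5 (mod 8); ε·ε+αω+βω = 1·0+9·1+22·1 ≡ 1  ⇒  (a,b)_2 = -1.
v=11: a=11^-2·(≡2), b=11^-4·(≡7) mod 11; (2|11)=-1, (7|11)=-1; (−1)^{-2·-4·5}·(-1)^-4·(-1)^-2 = +1.
v=3: a=3^3·(≡1), b=3^6·(≡1) mod 3; (1|3)=+1, (1|3)=+1; (−1)^{3·6·1}·(+1)^6·(+1)^3 = +1.
v=29: a=29^0·(≡12), b=29^1·(≡22) mod 29; (12|29)=-1, (22|29)=+1; (−1)^{0·1·14}·(-1)^1·(+1)^0 = -1.
|Ram(4278, 258013)| = 4, even; anisotropic at {2, 23, 29, 41}.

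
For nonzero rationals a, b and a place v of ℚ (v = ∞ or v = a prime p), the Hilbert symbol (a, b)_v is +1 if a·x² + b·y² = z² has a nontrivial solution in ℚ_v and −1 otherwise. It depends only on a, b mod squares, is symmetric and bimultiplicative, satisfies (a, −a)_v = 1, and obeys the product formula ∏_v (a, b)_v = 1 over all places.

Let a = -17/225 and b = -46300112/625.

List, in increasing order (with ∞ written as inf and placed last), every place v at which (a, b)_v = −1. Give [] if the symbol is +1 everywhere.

[2, 17, 19, inf]

(a, b) ≡ (-17, -10013) mod (ℚ^×)²; places V = {2, 3, 5, 17, 19, 31, ∞}.
(a,b)_19: α=0, u≡12; β=1, v≡11 (mod 19); (12|19)=-1, (11|19)=+1; sign (−1)^0·-1^1·+1^0 = -1.
(a,b)_3: α=-2, u≡1; β=0, v≡1 (mod 3); (1|3)=+1, (1|3)=+1; sign (−1)^0·+1^0·+1^-2 = +1.
(a,b)_2: α=0, β=4; u≡7, v≡3 (mod 8); ε(u)ε(v)=1·1, αω(v)=0·1, βω(u)=4·0; sum ≡ 1  ⇒  -1.
(a,b)_5: α=-2, u≡2; β=-4, v≡3 (mod 5); (2|5)=-1, (3|5)=-1; sign (−1)^0·-1^-4·-1^-2 = +1.
(a,b)_17: α=1, u≡4; β=3, v≡10 (mod 17); (4|17)=+1, (10|17)=-1; sign (−1)^0·+1^3·-1^1 = -1.
(a,b)_∞: sgn(-17)=−, sgn(-10013)=−, so -1.
(a,b)_31: α=0, u≡25; β=1, v≡18 (mod 31); (25|31)=+1, (18|31)=+1; sign (−1)^0·+1^1·+1^0 = +1.
(-17, -10013 / ℚ) ramifies at {2, 17, 19, ∞}: a division algebra.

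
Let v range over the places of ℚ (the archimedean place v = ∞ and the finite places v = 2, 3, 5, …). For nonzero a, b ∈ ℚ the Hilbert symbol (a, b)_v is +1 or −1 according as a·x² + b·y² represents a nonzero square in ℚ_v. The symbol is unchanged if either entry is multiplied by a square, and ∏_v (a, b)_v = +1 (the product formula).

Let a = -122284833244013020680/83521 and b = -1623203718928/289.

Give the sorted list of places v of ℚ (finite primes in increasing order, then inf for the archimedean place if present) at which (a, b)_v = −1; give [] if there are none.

Mod squares: a ≡ -206770, b ≡ -1584937. Check v ∈ {∞, 2, 3, 5, 11, 17, 19, 23, 29, 31, 41, 43}.
v=2: v_2(a)=3, v_2(b)=4; units ≡ 7, 7 (mod 8); ε·ε+αω+βω = 1·1+3·0+4·0 ≡ 1  ⇒  (a,b)_2 = -1.
v=17: a=17^-4·(≡1), b=17^-2·(≡6) mod 17; (1|17)=+1, (6|17)=-1; (−1)^{-4·-2·8}·(+1)^-2·(-1)^-4 = +1.
v=3: a=3^2·(≡2), b=3^0·(≡2) mod 3; (2|3)=-1, (2|3)=-1; (−1)^{2·0·1}·(-1)^0·(-1)^2 = +1.
v=41: a=41^2·(≡28), b=41^1·(≡15) mod 41; (28|41)=-1, (15|41)=-1; (−1)^{2·1·20}·(-1)^1·(-1)^2 = -1.
v=∞: -206770 < 0 and -1584937 < 0  ⇒  (a,b)_∞ = -1.
v=5: a=5^1·(≡4), b=5^0·(≡3) mod 5; (4|5)=+1, (3|5)=-1; (−1)^{1·0·2}·(+1)^0·(-1)^1 = -1.
v=29: a=29^1·(≡16), b=29^1·(≡8) mod 29; (16|29)=+1, (8|29)=-1; (−1)^{1·1·14}·(+1)^1·(-1)^1 = -1.
v=43: a=43^2·(≡6), b=43^1·(≡23) mod 43; (6|43)=+1, (23|43)=+1; (−1)^{2·1·21}·(+1)^1·(+1)^2 = +1.
v=23: a=23^1·(≡13), b=23^2·(≡12) mod 23; (13|23)=+1, (12|23)=+1; (−1)^{1·2·11}·(+1)^2·(+1)^1 = +1.
v=19: a=19^2·(≡17), b=19^0·(≡17) mod 19; (17|19)=+1, (17|19)=+1; (−1)^{2·0·9}·(+1)^0·(+1)^2 = +1.
v=11: a=11^4·(≡7), b=11^2·(≡4) mod 11; (7|11)=-1, (4|11)=+1; (−1)^{4·2·5}·(-1)^2·(+1)^4 = +1.
v=31: a=31^1·(≡24), b=31^1·(≡21) mod 31; (24|31)=-1, (21|31)=-1; (−1)^{1·1·15}·(-1)^1·(-1)^1 = -1.
Ram(-206770, -1584937) = {2, 5, 29, 31, 41, ∞}; no ℚ_2-point on the conic.

[2, 5, 29, 31, 41, inf]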